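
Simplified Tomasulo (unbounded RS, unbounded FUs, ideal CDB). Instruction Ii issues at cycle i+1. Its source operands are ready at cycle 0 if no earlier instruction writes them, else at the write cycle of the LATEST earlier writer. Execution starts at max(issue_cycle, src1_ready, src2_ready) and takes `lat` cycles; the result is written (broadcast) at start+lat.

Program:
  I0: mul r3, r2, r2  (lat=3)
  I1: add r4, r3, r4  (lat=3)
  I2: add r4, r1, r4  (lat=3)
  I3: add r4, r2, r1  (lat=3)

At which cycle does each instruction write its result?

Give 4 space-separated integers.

I0 mul r3: issue@1 deps=(None,None) exec_start@1 write@4
I1 add r4: issue@2 deps=(0,None) exec_start@4 write@7
I2 add r4: issue@3 deps=(None,1) exec_start@7 write@10
I3 add r4: issue@4 deps=(None,None) exec_start@4 write@7

Answer: 4 7 10 7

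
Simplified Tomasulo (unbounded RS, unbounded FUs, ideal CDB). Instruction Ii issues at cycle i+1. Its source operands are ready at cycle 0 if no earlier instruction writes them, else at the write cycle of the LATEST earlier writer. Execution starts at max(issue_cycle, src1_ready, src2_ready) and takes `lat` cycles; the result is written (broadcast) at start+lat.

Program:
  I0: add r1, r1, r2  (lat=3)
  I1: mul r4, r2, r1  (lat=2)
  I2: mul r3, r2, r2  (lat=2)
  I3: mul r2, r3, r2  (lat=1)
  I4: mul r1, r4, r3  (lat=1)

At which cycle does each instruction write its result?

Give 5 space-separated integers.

Answer: 4 6 5 6 7

Derivation:
I0 add r1: issue@1 deps=(None,None) exec_start@1 write@4
I1 mul r4: issue@2 deps=(None,0) exec_start@4 write@6
I2 mul r3: issue@3 deps=(None,None) exec_start@3 write@5
I3 mul r2: issue@4 deps=(2,None) exec_start@5 write@6
I4 mul r1: issue@5 deps=(1,2) exec_start@6 write@7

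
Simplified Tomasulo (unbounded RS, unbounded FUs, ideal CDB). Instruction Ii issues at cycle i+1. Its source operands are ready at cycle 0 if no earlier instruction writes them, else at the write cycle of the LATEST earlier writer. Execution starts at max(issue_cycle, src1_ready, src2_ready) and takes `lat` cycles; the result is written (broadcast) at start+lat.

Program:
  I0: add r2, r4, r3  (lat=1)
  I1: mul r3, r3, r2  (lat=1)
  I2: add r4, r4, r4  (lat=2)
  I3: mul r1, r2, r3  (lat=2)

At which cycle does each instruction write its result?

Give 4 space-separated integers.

I0 add r2: issue@1 deps=(None,None) exec_start@1 write@2
I1 mul r3: issue@2 deps=(None,0) exec_start@2 write@3
I2 add r4: issue@3 deps=(None,None) exec_start@3 write@5
I3 mul r1: issue@4 deps=(0,1) exec_start@4 write@6

Answer: 2 3 5 6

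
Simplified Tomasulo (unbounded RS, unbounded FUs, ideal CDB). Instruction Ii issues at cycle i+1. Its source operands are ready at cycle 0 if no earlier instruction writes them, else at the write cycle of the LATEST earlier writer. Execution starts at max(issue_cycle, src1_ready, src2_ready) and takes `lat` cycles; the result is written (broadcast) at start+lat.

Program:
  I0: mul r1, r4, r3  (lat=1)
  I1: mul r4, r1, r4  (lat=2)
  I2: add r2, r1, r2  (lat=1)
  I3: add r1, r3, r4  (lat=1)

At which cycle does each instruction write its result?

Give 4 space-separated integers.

I0 mul r1: issue@1 deps=(None,None) exec_start@1 write@2
I1 mul r4: issue@2 deps=(0,None) exec_start@2 write@4
I2 add r2: issue@3 deps=(0,None) exec_start@3 write@4
I3 add r1: issue@4 deps=(None,1) exec_start@4 write@5

Answer: 2 4 4 5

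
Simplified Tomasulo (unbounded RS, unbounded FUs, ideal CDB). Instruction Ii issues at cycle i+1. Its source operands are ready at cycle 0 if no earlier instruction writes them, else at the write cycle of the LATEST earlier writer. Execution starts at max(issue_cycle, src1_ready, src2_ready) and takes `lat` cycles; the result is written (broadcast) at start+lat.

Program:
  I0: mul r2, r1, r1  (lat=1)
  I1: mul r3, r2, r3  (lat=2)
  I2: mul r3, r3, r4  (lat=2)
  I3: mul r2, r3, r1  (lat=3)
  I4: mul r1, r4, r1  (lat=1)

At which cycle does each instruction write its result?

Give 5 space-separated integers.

Answer: 2 4 6 9 6

Derivation:
I0 mul r2: issue@1 deps=(None,None) exec_start@1 write@2
I1 mul r3: issue@2 deps=(0,None) exec_start@2 write@4
I2 mul r3: issue@3 deps=(1,None) exec_start@4 write@6
I3 mul r2: issue@4 deps=(2,None) exec_start@6 write@9
I4 mul r1: issue@5 deps=(None,None) exec_start@5 write@6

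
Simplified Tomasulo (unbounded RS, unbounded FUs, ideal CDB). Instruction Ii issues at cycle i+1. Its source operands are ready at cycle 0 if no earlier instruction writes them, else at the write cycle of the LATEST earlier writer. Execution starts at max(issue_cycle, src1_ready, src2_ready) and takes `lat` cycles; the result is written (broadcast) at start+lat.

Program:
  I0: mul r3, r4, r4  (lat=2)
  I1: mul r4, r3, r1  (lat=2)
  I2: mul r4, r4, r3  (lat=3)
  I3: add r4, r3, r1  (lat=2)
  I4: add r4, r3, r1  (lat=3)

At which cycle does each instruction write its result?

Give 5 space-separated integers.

I0 mul r3: issue@1 deps=(None,None) exec_start@1 write@3
I1 mul r4: issue@2 deps=(0,None) exec_start@3 write@5
I2 mul r4: issue@3 deps=(1,0) exec_start@5 write@8
I3 add r4: issue@4 deps=(0,None) exec_start@4 write@6
I4 add r4: issue@5 deps=(0,None) exec_start@5 write@8

Answer: 3 5 8 6 8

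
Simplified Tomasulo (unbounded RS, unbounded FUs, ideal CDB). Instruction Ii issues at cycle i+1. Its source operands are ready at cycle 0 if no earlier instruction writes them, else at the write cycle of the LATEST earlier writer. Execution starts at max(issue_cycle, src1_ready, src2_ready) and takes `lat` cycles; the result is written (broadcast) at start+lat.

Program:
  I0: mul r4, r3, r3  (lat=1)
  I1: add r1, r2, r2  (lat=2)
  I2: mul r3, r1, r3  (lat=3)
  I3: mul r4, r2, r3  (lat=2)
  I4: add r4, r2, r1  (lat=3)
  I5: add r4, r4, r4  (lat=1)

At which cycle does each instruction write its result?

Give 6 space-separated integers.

I0 mul r4: issue@1 deps=(None,None) exec_start@1 write@2
I1 add r1: issue@2 deps=(None,None) exec_start@2 write@4
I2 mul r3: issue@3 deps=(1,None) exec_start@4 write@7
I3 mul r4: issue@4 deps=(None,2) exec_start@7 write@9
I4 add r4: issue@5 deps=(None,1) exec_start@5 write@8
I5 add r4: issue@6 deps=(4,4) exec_start@8 write@9

Answer: 2 4 7 9 8 9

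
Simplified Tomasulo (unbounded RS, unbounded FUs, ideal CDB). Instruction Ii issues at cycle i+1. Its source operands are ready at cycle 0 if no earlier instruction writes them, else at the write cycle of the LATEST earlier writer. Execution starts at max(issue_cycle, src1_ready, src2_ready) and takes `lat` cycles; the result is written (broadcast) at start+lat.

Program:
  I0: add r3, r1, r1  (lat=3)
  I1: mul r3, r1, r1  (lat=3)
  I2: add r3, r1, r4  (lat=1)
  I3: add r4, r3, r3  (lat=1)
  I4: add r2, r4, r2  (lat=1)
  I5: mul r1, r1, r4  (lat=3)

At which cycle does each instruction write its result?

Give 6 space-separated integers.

Answer: 4 5 4 5 6 9

Derivation:
I0 add r3: issue@1 deps=(None,None) exec_start@1 write@4
I1 mul r3: issue@2 deps=(None,None) exec_start@2 write@5
I2 add r3: issue@3 deps=(None,None) exec_start@3 write@4
I3 add r4: issue@4 deps=(2,2) exec_start@4 write@5
I4 add r2: issue@5 deps=(3,None) exec_start@5 write@6
I5 mul r1: issue@6 deps=(None,3) exec_start@6 write@9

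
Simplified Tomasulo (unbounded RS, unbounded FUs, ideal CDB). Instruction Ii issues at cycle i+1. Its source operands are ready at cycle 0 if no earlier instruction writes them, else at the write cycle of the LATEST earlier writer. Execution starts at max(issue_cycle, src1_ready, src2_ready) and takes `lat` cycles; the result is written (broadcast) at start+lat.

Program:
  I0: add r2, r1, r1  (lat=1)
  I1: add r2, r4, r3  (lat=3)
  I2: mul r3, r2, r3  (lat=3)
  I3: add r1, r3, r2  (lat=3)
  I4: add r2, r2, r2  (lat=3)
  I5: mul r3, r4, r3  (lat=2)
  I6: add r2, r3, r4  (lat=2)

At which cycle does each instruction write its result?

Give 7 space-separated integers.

I0 add r2: issue@1 deps=(None,None) exec_start@1 write@2
I1 add r2: issue@2 deps=(None,None) exec_start@2 write@5
I2 mul r3: issue@3 deps=(1,None) exec_start@5 write@8
I3 add r1: issue@4 deps=(2,1) exec_start@8 write@11
I4 add r2: issue@5 deps=(1,1) exec_start@5 write@8
I5 mul r3: issue@6 deps=(None,2) exec_start@8 write@10
I6 add r2: issue@7 deps=(5,None) exec_start@10 write@12

Answer: 2 5 8 11 8 10 12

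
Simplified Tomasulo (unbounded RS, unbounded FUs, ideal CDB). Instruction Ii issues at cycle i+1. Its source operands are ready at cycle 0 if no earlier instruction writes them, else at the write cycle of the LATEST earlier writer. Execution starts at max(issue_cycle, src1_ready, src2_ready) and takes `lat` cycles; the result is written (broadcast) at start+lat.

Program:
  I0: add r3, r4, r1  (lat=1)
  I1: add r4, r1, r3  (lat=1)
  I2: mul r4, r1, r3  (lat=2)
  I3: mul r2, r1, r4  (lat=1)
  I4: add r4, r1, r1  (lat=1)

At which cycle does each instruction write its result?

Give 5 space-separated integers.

I0 add r3: issue@1 deps=(None,None) exec_start@1 write@2
I1 add r4: issue@2 deps=(None,0) exec_start@2 write@3
I2 mul r4: issue@3 deps=(None,0) exec_start@3 write@5
I3 mul r2: issue@4 deps=(None,2) exec_start@5 write@6
I4 add r4: issue@5 deps=(None,None) exec_start@5 write@6

Answer: 2 3 5 6 6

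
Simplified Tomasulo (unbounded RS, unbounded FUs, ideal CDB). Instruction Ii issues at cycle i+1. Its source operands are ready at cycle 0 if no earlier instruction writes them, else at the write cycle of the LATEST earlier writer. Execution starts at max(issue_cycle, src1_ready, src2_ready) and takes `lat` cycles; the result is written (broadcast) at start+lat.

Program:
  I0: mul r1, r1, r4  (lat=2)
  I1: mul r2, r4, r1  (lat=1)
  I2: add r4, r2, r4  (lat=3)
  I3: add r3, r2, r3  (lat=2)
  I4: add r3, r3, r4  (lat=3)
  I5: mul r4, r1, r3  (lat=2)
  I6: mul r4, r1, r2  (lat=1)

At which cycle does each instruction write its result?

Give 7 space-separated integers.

Answer: 3 4 7 6 10 12 8

Derivation:
I0 mul r1: issue@1 deps=(None,None) exec_start@1 write@3
I1 mul r2: issue@2 deps=(None,0) exec_start@3 write@4
I2 add r4: issue@3 deps=(1,None) exec_start@4 write@7
I3 add r3: issue@4 deps=(1,None) exec_start@4 write@6
I4 add r3: issue@5 deps=(3,2) exec_start@7 write@10
I5 mul r4: issue@6 deps=(0,4) exec_start@10 write@12
I6 mul r4: issue@7 deps=(0,1) exec_start@7 write@8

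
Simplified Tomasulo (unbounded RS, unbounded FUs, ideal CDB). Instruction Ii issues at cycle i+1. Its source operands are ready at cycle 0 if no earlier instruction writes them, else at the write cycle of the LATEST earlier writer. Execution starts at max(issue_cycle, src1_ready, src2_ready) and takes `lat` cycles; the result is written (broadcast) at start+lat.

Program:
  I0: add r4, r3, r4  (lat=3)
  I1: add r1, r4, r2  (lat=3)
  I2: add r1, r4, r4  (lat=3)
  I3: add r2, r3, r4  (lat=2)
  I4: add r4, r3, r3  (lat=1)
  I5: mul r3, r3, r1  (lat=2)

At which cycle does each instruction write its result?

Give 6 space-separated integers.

Answer: 4 7 7 6 6 9

Derivation:
I0 add r4: issue@1 deps=(None,None) exec_start@1 write@4
I1 add r1: issue@2 deps=(0,None) exec_start@4 write@7
I2 add r1: issue@3 deps=(0,0) exec_start@4 write@7
I3 add r2: issue@4 deps=(None,0) exec_start@4 write@6
I4 add r4: issue@5 deps=(None,None) exec_start@5 write@6
I5 mul r3: issue@6 deps=(None,2) exec_start@7 write@9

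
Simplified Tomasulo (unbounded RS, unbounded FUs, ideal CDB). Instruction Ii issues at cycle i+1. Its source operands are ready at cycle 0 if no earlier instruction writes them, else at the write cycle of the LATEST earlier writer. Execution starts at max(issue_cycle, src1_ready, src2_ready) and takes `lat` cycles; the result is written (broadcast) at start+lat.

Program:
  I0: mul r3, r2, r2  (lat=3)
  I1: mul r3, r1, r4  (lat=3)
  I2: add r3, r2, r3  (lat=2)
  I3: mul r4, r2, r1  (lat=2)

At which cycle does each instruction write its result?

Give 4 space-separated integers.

I0 mul r3: issue@1 deps=(None,None) exec_start@1 write@4
I1 mul r3: issue@2 deps=(None,None) exec_start@2 write@5
I2 add r3: issue@3 deps=(None,1) exec_start@5 write@7
I3 mul r4: issue@4 deps=(None,None) exec_start@4 write@6

Answer: 4 5 7 6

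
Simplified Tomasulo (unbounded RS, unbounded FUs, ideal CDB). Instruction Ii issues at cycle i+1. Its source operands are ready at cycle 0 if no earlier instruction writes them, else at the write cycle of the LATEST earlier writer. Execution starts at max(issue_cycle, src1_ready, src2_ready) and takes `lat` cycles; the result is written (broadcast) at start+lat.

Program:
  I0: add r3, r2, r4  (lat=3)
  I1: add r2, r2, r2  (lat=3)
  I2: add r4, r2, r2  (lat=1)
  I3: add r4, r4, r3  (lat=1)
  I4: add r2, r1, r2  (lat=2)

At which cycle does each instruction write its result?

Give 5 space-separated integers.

I0 add r3: issue@1 deps=(None,None) exec_start@1 write@4
I1 add r2: issue@2 deps=(None,None) exec_start@2 write@5
I2 add r4: issue@3 deps=(1,1) exec_start@5 write@6
I3 add r4: issue@4 deps=(2,0) exec_start@6 write@7
I4 add r2: issue@5 deps=(None,1) exec_start@5 write@7

Answer: 4 5 6 7 7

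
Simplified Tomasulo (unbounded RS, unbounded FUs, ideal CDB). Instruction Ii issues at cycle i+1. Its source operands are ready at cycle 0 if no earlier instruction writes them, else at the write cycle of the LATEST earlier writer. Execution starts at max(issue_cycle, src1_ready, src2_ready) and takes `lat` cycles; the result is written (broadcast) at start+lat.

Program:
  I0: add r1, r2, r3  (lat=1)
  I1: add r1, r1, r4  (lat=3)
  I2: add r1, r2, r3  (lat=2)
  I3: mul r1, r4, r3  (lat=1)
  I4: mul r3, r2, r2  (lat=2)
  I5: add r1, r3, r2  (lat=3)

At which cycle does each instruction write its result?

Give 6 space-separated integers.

I0 add r1: issue@1 deps=(None,None) exec_start@1 write@2
I1 add r1: issue@2 deps=(0,None) exec_start@2 write@5
I2 add r1: issue@3 deps=(None,None) exec_start@3 write@5
I3 mul r1: issue@4 deps=(None,None) exec_start@4 write@5
I4 mul r3: issue@5 deps=(None,None) exec_start@5 write@7
I5 add r1: issue@6 deps=(4,None) exec_start@7 write@10

Answer: 2 5 5 5 7 10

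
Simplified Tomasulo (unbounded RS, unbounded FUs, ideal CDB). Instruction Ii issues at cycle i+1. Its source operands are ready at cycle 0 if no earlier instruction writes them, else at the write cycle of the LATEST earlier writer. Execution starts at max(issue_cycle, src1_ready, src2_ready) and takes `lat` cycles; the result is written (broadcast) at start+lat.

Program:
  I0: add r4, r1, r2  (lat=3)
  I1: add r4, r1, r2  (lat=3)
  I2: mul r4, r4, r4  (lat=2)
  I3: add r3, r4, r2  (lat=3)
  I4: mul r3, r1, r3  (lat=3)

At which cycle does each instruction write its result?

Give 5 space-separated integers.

I0 add r4: issue@1 deps=(None,None) exec_start@1 write@4
I1 add r4: issue@2 deps=(None,None) exec_start@2 write@5
I2 mul r4: issue@3 deps=(1,1) exec_start@5 write@7
I3 add r3: issue@4 deps=(2,None) exec_start@7 write@10
I4 mul r3: issue@5 deps=(None,3) exec_start@10 write@13

Answer: 4 5 7 10 13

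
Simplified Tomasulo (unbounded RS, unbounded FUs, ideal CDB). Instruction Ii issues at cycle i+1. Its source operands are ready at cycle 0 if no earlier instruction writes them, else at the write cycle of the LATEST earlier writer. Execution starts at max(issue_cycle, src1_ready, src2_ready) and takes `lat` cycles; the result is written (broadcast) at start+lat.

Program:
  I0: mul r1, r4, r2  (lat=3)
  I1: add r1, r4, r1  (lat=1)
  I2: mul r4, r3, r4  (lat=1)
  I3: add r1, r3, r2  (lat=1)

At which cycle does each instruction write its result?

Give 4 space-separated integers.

I0 mul r1: issue@1 deps=(None,None) exec_start@1 write@4
I1 add r1: issue@2 deps=(None,0) exec_start@4 write@5
I2 mul r4: issue@3 deps=(None,None) exec_start@3 write@4
I3 add r1: issue@4 deps=(None,None) exec_start@4 write@5

Answer: 4 5 4 5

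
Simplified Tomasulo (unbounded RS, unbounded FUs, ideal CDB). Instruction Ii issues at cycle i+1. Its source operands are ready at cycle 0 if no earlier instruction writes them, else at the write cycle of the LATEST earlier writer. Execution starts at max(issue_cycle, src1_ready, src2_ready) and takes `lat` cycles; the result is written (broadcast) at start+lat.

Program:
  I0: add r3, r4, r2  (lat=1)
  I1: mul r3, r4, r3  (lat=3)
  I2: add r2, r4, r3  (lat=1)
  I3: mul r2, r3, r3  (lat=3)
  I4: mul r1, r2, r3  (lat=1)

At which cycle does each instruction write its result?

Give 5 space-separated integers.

I0 add r3: issue@1 deps=(None,None) exec_start@1 write@2
I1 mul r3: issue@2 deps=(None,0) exec_start@2 write@5
I2 add r2: issue@3 deps=(None,1) exec_start@5 write@6
I3 mul r2: issue@4 deps=(1,1) exec_start@5 write@8
I4 mul r1: issue@5 deps=(3,1) exec_start@8 write@9

Answer: 2 5 6 8 9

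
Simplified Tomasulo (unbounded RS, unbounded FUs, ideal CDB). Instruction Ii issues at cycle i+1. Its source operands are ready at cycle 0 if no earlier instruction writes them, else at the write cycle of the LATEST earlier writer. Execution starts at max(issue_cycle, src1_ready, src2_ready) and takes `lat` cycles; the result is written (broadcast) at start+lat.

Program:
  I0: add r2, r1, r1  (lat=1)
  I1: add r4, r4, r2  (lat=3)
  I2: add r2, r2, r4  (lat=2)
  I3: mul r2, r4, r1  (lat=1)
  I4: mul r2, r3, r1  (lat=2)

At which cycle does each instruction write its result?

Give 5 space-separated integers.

I0 add r2: issue@1 deps=(None,None) exec_start@1 write@2
I1 add r4: issue@2 deps=(None,0) exec_start@2 write@5
I2 add r2: issue@3 deps=(0,1) exec_start@5 write@7
I3 mul r2: issue@4 deps=(1,None) exec_start@5 write@6
I4 mul r2: issue@5 deps=(None,None) exec_start@5 write@7

Answer: 2 5 7 6 7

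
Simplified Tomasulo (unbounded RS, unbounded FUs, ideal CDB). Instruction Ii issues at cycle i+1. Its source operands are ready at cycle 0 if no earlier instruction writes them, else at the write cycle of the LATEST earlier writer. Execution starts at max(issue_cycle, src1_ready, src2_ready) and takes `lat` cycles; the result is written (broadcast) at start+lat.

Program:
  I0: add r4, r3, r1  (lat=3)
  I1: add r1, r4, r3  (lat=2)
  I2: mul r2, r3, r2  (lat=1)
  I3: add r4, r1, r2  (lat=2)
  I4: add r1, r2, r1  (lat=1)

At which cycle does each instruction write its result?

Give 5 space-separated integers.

Answer: 4 6 4 8 7

Derivation:
I0 add r4: issue@1 deps=(None,None) exec_start@1 write@4
I1 add r1: issue@2 deps=(0,None) exec_start@4 write@6
I2 mul r2: issue@3 deps=(None,None) exec_start@3 write@4
I3 add r4: issue@4 deps=(1,2) exec_start@6 write@8
I4 add r1: issue@5 deps=(2,1) exec_start@6 write@7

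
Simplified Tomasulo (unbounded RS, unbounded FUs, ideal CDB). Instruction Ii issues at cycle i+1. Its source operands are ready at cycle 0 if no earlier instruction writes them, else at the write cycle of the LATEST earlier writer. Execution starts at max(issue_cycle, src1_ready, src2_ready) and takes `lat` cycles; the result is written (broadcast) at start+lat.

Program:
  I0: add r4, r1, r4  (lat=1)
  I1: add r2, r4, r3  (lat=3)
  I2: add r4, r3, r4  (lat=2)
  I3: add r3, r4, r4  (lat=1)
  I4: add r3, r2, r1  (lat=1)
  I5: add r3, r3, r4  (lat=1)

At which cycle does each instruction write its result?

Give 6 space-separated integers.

Answer: 2 5 5 6 6 7

Derivation:
I0 add r4: issue@1 deps=(None,None) exec_start@1 write@2
I1 add r2: issue@2 deps=(0,None) exec_start@2 write@5
I2 add r4: issue@3 deps=(None,0) exec_start@3 write@5
I3 add r3: issue@4 deps=(2,2) exec_start@5 write@6
I4 add r3: issue@5 deps=(1,None) exec_start@5 write@6
I5 add r3: issue@6 deps=(4,2) exec_start@6 write@7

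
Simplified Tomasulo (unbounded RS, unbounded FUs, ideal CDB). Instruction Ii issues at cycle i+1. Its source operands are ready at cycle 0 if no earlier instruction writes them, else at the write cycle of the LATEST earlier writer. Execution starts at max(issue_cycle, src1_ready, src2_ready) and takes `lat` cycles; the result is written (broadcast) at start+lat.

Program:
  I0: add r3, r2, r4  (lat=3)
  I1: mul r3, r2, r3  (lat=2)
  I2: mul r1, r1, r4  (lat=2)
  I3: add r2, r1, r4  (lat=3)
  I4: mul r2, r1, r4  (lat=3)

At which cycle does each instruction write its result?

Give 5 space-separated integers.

Answer: 4 6 5 8 8

Derivation:
I0 add r3: issue@1 deps=(None,None) exec_start@1 write@4
I1 mul r3: issue@2 deps=(None,0) exec_start@4 write@6
I2 mul r1: issue@3 deps=(None,None) exec_start@3 write@5
I3 add r2: issue@4 deps=(2,None) exec_start@5 write@8
I4 mul r2: issue@5 deps=(2,None) exec_start@5 write@8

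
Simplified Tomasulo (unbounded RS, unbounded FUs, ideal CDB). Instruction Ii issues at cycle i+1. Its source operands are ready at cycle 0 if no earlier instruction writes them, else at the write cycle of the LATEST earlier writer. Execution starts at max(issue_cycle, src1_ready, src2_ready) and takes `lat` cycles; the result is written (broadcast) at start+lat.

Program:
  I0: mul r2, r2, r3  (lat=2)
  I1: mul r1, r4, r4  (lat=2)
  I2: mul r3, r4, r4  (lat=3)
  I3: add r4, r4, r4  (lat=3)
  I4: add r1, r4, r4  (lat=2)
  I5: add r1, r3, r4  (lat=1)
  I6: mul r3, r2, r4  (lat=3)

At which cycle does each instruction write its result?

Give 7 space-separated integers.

Answer: 3 4 6 7 9 8 10

Derivation:
I0 mul r2: issue@1 deps=(None,None) exec_start@1 write@3
I1 mul r1: issue@2 deps=(None,None) exec_start@2 write@4
I2 mul r3: issue@3 deps=(None,None) exec_start@3 write@6
I3 add r4: issue@4 deps=(None,None) exec_start@4 write@7
I4 add r1: issue@5 deps=(3,3) exec_start@7 write@9
I5 add r1: issue@6 deps=(2,3) exec_start@7 write@8
I6 mul r3: issue@7 deps=(0,3) exec_start@7 write@10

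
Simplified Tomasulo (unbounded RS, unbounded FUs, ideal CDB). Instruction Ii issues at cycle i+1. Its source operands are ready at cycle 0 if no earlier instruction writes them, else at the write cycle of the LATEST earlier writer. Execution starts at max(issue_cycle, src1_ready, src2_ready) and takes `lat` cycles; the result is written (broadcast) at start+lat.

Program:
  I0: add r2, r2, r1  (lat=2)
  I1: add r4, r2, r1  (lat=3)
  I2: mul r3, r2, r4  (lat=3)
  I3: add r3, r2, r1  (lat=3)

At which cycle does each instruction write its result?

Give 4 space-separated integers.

Answer: 3 6 9 7

Derivation:
I0 add r2: issue@1 deps=(None,None) exec_start@1 write@3
I1 add r4: issue@2 deps=(0,None) exec_start@3 write@6
I2 mul r3: issue@3 deps=(0,1) exec_start@6 write@9
I3 add r3: issue@4 deps=(0,None) exec_start@4 write@7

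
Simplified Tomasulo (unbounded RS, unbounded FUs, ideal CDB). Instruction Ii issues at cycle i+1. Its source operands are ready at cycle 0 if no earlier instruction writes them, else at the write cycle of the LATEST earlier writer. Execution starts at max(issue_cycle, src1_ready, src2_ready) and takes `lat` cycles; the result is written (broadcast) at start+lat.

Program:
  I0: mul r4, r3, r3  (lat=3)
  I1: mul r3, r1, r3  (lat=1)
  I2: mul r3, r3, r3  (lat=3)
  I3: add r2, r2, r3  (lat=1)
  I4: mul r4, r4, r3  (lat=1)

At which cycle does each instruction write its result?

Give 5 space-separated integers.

I0 mul r4: issue@1 deps=(None,None) exec_start@1 write@4
I1 mul r3: issue@2 deps=(None,None) exec_start@2 write@3
I2 mul r3: issue@3 deps=(1,1) exec_start@3 write@6
I3 add r2: issue@4 deps=(None,2) exec_start@6 write@7
I4 mul r4: issue@5 deps=(0,2) exec_start@6 write@7

Answer: 4 3 6 7 7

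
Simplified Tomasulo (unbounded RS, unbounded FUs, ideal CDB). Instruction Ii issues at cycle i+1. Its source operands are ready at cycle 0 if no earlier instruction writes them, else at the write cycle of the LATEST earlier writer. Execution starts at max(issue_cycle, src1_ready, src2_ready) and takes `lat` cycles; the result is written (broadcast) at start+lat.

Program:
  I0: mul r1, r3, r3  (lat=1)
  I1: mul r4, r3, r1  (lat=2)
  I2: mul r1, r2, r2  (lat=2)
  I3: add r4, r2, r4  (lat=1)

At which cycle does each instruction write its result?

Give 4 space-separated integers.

Answer: 2 4 5 5

Derivation:
I0 mul r1: issue@1 deps=(None,None) exec_start@1 write@2
I1 mul r4: issue@2 deps=(None,0) exec_start@2 write@4
I2 mul r1: issue@3 deps=(None,None) exec_start@3 write@5
I3 add r4: issue@4 deps=(None,1) exec_start@4 write@5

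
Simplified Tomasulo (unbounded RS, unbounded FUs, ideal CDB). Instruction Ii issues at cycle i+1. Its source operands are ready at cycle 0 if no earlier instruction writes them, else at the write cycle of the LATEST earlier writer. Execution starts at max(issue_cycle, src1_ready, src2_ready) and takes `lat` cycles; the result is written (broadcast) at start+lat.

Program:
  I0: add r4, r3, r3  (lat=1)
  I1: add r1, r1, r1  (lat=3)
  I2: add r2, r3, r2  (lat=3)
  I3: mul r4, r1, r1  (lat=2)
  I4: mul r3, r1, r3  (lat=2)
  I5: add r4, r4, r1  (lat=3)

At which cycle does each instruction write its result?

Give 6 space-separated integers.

I0 add r4: issue@1 deps=(None,None) exec_start@1 write@2
I1 add r1: issue@2 deps=(None,None) exec_start@2 write@5
I2 add r2: issue@3 deps=(None,None) exec_start@3 write@6
I3 mul r4: issue@4 deps=(1,1) exec_start@5 write@7
I4 mul r3: issue@5 deps=(1,None) exec_start@5 write@7
I5 add r4: issue@6 deps=(3,1) exec_start@7 write@10

Answer: 2 5 6 7 7 10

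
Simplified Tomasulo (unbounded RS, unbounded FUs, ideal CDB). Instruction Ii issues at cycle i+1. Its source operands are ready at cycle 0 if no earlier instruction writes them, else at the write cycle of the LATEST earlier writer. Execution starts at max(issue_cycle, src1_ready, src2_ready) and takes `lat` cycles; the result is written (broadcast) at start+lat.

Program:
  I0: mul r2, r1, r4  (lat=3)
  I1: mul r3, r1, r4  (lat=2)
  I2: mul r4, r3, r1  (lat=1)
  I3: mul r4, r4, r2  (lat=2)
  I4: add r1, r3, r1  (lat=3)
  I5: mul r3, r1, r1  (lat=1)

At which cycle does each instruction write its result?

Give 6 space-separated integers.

Answer: 4 4 5 7 8 9

Derivation:
I0 mul r2: issue@1 deps=(None,None) exec_start@1 write@4
I1 mul r3: issue@2 deps=(None,None) exec_start@2 write@4
I2 mul r4: issue@3 deps=(1,None) exec_start@4 write@5
I3 mul r4: issue@4 deps=(2,0) exec_start@5 write@7
I4 add r1: issue@5 deps=(1,None) exec_start@5 write@8
I5 mul r3: issue@6 deps=(4,4) exec_start@8 write@9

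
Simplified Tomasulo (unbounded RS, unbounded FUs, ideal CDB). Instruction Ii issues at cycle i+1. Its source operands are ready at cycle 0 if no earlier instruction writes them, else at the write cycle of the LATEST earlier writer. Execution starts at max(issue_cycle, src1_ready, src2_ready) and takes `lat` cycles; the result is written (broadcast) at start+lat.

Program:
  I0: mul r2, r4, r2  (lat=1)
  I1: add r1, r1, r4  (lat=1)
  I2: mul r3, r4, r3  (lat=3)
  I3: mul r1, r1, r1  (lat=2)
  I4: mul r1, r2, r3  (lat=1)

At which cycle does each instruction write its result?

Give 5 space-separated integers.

I0 mul r2: issue@1 deps=(None,None) exec_start@1 write@2
I1 add r1: issue@2 deps=(None,None) exec_start@2 write@3
I2 mul r3: issue@3 deps=(None,None) exec_start@3 write@6
I3 mul r1: issue@4 deps=(1,1) exec_start@4 write@6
I4 mul r1: issue@5 deps=(0,2) exec_start@6 write@7

Answer: 2 3 6 6 7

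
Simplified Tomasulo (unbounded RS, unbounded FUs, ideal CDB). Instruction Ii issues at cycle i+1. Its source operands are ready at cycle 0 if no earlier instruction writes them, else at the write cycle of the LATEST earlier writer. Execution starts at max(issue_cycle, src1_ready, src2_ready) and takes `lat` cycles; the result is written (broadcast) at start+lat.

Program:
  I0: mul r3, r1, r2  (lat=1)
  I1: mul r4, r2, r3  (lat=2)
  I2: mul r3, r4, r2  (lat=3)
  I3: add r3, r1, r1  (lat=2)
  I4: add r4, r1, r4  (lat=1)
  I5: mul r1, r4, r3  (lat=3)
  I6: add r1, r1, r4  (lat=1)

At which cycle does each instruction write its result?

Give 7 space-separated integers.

I0 mul r3: issue@1 deps=(None,None) exec_start@1 write@2
I1 mul r4: issue@2 deps=(None,0) exec_start@2 write@4
I2 mul r3: issue@3 deps=(1,None) exec_start@4 write@7
I3 add r3: issue@4 deps=(None,None) exec_start@4 write@6
I4 add r4: issue@5 deps=(None,1) exec_start@5 write@6
I5 mul r1: issue@6 deps=(4,3) exec_start@6 write@9
I6 add r1: issue@7 deps=(5,4) exec_start@9 write@10

Answer: 2 4 7 6 6 9 10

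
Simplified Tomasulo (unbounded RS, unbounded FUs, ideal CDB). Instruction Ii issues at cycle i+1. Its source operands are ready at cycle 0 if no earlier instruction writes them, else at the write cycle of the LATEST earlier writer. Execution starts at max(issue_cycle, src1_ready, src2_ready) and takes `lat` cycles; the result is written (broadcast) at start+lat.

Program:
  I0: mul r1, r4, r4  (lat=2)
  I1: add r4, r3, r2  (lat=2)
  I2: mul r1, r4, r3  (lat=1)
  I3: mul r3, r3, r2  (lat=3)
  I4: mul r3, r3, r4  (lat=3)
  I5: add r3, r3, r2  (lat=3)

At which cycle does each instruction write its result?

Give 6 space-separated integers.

I0 mul r1: issue@1 deps=(None,None) exec_start@1 write@3
I1 add r4: issue@2 deps=(None,None) exec_start@2 write@4
I2 mul r1: issue@3 deps=(1,None) exec_start@4 write@5
I3 mul r3: issue@4 deps=(None,None) exec_start@4 write@7
I4 mul r3: issue@5 deps=(3,1) exec_start@7 write@10
I5 add r3: issue@6 deps=(4,None) exec_start@10 write@13

Answer: 3 4 5 7 10 13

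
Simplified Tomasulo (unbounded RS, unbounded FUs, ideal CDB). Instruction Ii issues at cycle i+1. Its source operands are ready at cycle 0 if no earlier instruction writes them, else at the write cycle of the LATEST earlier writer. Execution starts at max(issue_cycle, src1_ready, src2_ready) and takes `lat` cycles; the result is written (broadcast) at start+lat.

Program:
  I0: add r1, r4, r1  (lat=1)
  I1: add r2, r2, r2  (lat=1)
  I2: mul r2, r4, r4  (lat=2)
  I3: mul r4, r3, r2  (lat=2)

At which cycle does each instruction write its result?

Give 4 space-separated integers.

Answer: 2 3 5 7

Derivation:
I0 add r1: issue@1 deps=(None,None) exec_start@1 write@2
I1 add r2: issue@2 deps=(None,None) exec_start@2 write@3
I2 mul r2: issue@3 deps=(None,None) exec_start@3 write@5
I3 mul r4: issue@4 deps=(None,2) exec_start@5 write@7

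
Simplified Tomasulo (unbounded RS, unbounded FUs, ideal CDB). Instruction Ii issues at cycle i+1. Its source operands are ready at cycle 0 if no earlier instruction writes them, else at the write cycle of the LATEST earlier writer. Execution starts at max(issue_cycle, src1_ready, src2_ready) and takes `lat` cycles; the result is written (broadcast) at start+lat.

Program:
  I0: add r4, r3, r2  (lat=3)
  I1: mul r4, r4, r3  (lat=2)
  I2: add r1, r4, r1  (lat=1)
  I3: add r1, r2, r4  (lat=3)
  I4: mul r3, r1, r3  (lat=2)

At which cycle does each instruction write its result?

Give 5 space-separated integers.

Answer: 4 6 7 9 11

Derivation:
I0 add r4: issue@1 deps=(None,None) exec_start@1 write@4
I1 mul r4: issue@2 deps=(0,None) exec_start@4 write@6
I2 add r1: issue@3 deps=(1,None) exec_start@6 write@7
I3 add r1: issue@4 deps=(None,1) exec_start@6 write@9
I4 mul r3: issue@5 deps=(3,None) exec_start@9 write@11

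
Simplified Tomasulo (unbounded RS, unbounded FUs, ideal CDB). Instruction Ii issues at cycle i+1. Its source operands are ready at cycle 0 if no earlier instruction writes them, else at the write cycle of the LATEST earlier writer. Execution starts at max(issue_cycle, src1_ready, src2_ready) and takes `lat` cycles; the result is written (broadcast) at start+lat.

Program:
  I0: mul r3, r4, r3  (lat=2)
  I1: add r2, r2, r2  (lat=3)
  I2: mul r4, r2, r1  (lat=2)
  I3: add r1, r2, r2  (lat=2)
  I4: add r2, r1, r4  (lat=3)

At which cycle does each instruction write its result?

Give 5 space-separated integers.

Answer: 3 5 7 7 10

Derivation:
I0 mul r3: issue@1 deps=(None,None) exec_start@1 write@3
I1 add r2: issue@2 deps=(None,None) exec_start@2 write@5
I2 mul r4: issue@3 deps=(1,None) exec_start@5 write@7
I3 add r1: issue@4 deps=(1,1) exec_start@5 write@7
I4 add r2: issue@5 deps=(3,2) exec_start@7 write@10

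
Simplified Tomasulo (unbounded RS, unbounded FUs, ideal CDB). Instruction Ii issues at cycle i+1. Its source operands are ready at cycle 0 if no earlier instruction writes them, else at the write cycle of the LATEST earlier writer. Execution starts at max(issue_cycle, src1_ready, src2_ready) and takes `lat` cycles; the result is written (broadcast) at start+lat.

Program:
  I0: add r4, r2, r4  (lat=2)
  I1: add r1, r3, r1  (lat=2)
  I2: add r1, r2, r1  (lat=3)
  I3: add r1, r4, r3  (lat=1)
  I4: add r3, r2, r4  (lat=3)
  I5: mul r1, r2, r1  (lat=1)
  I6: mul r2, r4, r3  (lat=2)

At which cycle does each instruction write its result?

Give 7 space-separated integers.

I0 add r4: issue@1 deps=(None,None) exec_start@1 write@3
I1 add r1: issue@2 deps=(None,None) exec_start@2 write@4
I2 add r1: issue@3 deps=(None,1) exec_start@4 write@7
I3 add r1: issue@4 deps=(0,None) exec_start@4 write@5
I4 add r3: issue@5 deps=(None,0) exec_start@5 write@8
I5 mul r1: issue@6 deps=(None,3) exec_start@6 write@7
I6 mul r2: issue@7 deps=(0,4) exec_start@8 write@10

Answer: 3 4 7 5 8 7 10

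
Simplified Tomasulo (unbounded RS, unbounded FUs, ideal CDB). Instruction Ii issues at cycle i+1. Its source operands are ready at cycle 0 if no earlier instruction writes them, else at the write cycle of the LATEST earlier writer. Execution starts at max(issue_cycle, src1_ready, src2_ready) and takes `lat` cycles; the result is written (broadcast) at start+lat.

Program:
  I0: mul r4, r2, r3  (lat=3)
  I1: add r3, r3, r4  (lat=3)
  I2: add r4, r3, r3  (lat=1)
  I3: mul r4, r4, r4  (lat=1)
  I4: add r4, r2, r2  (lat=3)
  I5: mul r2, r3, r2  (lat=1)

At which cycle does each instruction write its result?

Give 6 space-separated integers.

Answer: 4 7 8 9 8 8

Derivation:
I0 mul r4: issue@1 deps=(None,None) exec_start@1 write@4
I1 add r3: issue@2 deps=(None,0) exec_start@4 write@7
I2 add r4: issue@3 deps=(1,1) exec_start@7 write@8
I3 mul r4: issue@4 deps=(2,2) exec_start@8 write@9
I4 add r4: issue@5 deps=(None,None) exec_start@5 write@8
I5 mul r2: issue@6 deps=(1,None) exec_start@7 write@8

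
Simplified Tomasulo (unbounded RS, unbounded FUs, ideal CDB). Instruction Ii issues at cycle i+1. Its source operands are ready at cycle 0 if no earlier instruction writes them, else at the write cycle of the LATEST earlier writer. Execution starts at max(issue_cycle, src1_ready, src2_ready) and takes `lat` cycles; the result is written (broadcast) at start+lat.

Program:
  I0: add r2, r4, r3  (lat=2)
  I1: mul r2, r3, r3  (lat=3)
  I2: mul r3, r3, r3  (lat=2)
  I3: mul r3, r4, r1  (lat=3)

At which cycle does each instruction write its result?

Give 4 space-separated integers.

I0 add r2: issue@1 deps=(None,None) exec_start@1 write@3
I1 mul r2: issue@2 deps=(None,None) exec_start@2 write@5
I2 mul r3: issue@3 deps=(None,None) exec_start@3 write@5
I3 mul r3: issue@4 deps=(None,None) exec_start@4 write@7

Answer: 3 5 5 7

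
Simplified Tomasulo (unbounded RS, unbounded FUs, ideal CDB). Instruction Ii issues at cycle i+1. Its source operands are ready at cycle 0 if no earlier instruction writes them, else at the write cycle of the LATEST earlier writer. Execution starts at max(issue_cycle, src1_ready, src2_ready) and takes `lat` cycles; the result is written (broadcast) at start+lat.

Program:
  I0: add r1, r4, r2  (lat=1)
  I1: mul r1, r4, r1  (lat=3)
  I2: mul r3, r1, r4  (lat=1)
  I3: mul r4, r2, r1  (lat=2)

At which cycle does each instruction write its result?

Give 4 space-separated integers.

Answer: 2 5 6 7

Derivation:
I0 add r1: issue@1 deps=(None,None) exec_start@1 write@2
I1 mul r1: issue@2 deps=(None,0) exec_start@2 write@5
I2 mul r3: issue@3 deps=(1,None) exec_start@5 write@6
I3 mul r4: issue@4 deps=(None,1) exec_start@5 write@7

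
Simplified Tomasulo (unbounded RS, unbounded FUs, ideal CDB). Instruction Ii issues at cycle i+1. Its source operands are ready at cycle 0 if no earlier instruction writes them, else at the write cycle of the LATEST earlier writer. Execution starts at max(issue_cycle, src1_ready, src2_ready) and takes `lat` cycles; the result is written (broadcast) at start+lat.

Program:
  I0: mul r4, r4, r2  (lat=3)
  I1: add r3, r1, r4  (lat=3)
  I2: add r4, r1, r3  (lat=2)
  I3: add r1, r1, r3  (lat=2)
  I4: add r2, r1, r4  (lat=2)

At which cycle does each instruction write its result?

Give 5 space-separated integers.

I0 mul r4: issue@1 deps=(None,None) exec_start@1 write@4
I1 add r3: issue@2 deps=(None,0) exec_start@4 write@7
I2 add r4: issue@3 deps=(None,1) exec_start@7 write@9
I3 add r1: issue@4 deps=(None,1) exec_start@7 write@9
I4 add r2: issue@5 deps=(3,2) exec_start@9 write@11

Answer: 4 7 9 9 11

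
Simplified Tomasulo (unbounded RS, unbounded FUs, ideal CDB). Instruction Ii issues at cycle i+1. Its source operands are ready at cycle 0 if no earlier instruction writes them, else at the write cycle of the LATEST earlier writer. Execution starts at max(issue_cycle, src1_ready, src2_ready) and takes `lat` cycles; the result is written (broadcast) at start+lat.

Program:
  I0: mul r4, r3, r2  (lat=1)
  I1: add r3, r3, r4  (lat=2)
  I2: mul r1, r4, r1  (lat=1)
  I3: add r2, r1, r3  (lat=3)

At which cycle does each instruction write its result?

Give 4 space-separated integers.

Answer: 2 4 4 7

Derivation:
I0 mul r4: issue@1 deps=(None,None) exec_start@1 write@2
I1 add r3: issue@2 deps=(None,0) exec_start@2 write@4
I2 mul r1: issue@3 deps=(0,None) exec_start@3 write@4
I3 add r2: issue@4 deps=(2,1) exec_start@4 write@7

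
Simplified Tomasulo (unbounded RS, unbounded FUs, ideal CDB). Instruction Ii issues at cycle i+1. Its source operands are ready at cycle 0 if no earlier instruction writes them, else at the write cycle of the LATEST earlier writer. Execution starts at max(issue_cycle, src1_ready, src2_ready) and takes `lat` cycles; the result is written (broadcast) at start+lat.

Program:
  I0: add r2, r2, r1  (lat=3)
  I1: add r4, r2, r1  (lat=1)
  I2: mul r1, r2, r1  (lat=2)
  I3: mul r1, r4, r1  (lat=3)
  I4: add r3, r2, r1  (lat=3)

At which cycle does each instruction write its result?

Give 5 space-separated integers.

I0 add r2: issue@1 deps=(None,None) exec_start@1 write@4
I1 add r4: issue@2 deps=(0,None) exec_start@4 write@5
I2 mul r1: issue@3 deps=(0,None) exec_start@4 write@6
I3 mul r1: issue@4 deps=(1,2) exec_start@6 write@9
I4 add r3: issue@5 deps=(0,3) exec_start@9 write@12

Answer: 4 5 6 9 12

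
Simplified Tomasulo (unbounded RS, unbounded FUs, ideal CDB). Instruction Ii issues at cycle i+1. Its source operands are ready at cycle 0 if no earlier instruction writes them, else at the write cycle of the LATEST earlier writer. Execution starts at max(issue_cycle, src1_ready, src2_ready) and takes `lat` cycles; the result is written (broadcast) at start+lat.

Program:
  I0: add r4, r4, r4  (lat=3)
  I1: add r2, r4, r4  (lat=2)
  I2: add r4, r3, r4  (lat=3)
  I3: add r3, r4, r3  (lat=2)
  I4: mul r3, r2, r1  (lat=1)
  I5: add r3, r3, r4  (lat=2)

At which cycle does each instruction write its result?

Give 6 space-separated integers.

Answer: 4 6 7 9 7 9

Derivation:
I0 add r4: issue@1 deps=(None,None) exec_start@1 write@4
I1 add r2: issue@2 deps=(0,0) exec_start@4 write@6
I2 add r4: issue@3 deps=(None,0) exec_start@4 write@7
I3 add r3: issue@4 deps=(2,None) exec_start@7 write@9
I4 mul r3: issue@5 deps=(1,None) exec_start@6 write@7
I5 add r3: issue@6 deps=(4,2) exec_start@7 write@9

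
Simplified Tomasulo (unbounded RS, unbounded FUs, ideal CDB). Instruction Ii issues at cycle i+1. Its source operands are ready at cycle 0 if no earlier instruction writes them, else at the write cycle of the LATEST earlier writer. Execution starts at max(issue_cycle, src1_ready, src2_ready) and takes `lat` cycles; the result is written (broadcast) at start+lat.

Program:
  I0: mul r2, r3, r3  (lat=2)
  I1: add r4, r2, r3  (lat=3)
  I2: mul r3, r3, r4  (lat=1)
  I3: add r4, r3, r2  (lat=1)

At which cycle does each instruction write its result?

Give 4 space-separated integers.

I0 mul r2: issue@1 deps=(None,None) exec_start@1 write@3
I1 add r4: issue@2 deps=(0,None) exec_start@3 write@6
I2 mul r3: issue@3 deps=(None,1) exec_start@6 write@7
I3 add r4: issue@4 deps=(2,0) exec_start@7 write@8

Answer: 3 6 7 8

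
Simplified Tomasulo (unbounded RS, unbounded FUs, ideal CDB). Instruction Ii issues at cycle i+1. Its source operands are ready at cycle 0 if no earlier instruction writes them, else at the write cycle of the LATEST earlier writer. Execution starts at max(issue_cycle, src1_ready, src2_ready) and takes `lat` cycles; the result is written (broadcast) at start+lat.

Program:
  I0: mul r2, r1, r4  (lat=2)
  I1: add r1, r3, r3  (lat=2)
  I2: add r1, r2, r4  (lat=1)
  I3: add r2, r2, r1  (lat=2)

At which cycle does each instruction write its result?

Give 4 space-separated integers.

Answer: 3 4 4 6

Derivation:
I0 mul r2: issue@1 deps=(None,None) exec_start@1 write@3
I1 add r1: issue@2 deps=(None,None) exec_start@2 write@4
I2 add r1: issue@3 deps=(0,None) exec_start@3 write@4
I3 add r2: issue@4 deps=(0,2) exec_start@4 write@6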